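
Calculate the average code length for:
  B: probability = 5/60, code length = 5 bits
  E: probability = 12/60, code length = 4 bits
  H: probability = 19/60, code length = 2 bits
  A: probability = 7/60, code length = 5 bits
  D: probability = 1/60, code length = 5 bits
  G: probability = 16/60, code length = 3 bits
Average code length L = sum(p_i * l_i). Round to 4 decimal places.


Weighted contributions p_i * l_i:
  B: (5/60) * 5 = 25/60
  E: (12/60) * 4 = 48/60
  H: (19/60) * 2 = 38/60
  A: (7/60) * 5 = 35/60
  D: (1/60) * 5 = 5/60
  G: (16/60) * 3 = 48/60
Sum = (25 + 48 + 38 + 35 + 5 + 48)/60 = 199/60

L = 199/60 = 3.3167 bits/symbol


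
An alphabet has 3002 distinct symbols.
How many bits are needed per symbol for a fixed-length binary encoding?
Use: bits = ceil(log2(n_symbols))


log2(3002) = 11.5517
Bracket: 2^11 = 2048 < 3002 <= 2^12 = 4096
So ceil(log2(3002)) = 12

bits = ceil(log2(3002)) = ceil(11.5517) = 12 bits


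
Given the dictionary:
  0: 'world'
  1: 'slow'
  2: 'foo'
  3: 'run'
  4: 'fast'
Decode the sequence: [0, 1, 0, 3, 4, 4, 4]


Look up each index in the dictionary:
  0 -> 'world'
  1 -> 'slow'
  0 -> 'world'
  3 -> 'run'
  4 -> 'fast'
  4 -> 'fast'
  4 -> 'fast'

Decoded: "world slow world run fast fast fast"


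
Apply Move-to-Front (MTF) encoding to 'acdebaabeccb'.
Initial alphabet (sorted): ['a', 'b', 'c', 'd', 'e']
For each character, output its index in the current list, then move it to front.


MTF encoding:
'a': index 0 in ['a', 'b', 'c', 'd', 'e'] -> ['a', 'b', 'c', 'd', 'e']
'c': index 2 in ['a', 'b', 'c', 'd', 'e'] -> ['c', 'a', 'b', 'd', 'e']
'd': index 3 in ['c', 'a', 'b', 'd', 'e'] -> ['d', 'c', 'a', 'b', 'e']
'e': index 4 in ['d', 'c', 'a', 'b', 'e'] -> ['e', 'd', 'c', 'a', 'b']
'b': index 4 in ['e', 'd', 'c', 'a', 'b'] -> ['b', 'e', 'd', 'c', 'a']
'a': index 4 in ['b', 'e', 'd', 'c', 'a'] -> ['a', 'b', 'e', 'd', 'c']
'a': index 0 in ['a', 'b', 'e', 'd', 'c'] -> ['a', 'b', 'e', 'd', 'c']
'b': index 1 in ['a', 'b', 'e', 'd', 'c'] -> ['b', 'a', 'e', 'd', 'c']
'e': index 2 in ['b', 'a', 'e', 'd', 'c'] -> ['e', 'b', 'a', 'd', 'c']
'c': index 4 in ['e', 'b', 'a', 'd', 'c'] -> ['c', 'e', 'b', 'a', 'd']
'c': index 0 in ['c', 'e', 'b', 'a', 'd'] -> ['c', 'e', 'b', 'a', 'd']
'b': index 2 in ['c', 'e', 'b', 'a', 'd'] -> ['b', 'c', 'e', 'a', 'd']


Output: [0, 2, 3, 4, 4, 4, 0, 1, 2, 4, 0, 2]


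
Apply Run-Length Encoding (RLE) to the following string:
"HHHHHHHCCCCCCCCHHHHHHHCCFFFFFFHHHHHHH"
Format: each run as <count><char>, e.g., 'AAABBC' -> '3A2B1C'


Scanning runs left to right:
  i=0: run of 'H' x 7 -> '7H'
  i=7: run of 'C' x 8 -> '8C'
  i=15: run of 'H' x 7 -> '7H'
  i=22: run of 'C' x 2 -> '2C'
  i=24: run of 'F' x 6 -> '6F'
  i=30: run of 'H' x 7 -> '7H'

RLE = 7H8C7H2C6F7H


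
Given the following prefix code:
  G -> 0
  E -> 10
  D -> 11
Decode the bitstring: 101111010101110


Decoding step by step:
Bits 10 -> E
Bits 11 -> D
Bits 11 -> D
Bits 0 -> G
Bits 10 -> E
Bits 10 -> E
Bits 11 -> D
Bits 10 -> E


Decoded message: EDDGEEDE


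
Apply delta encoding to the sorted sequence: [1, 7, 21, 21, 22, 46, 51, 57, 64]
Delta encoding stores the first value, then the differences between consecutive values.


First value: 1
Deltas:
  7 - 1 = 6
  21 - 7 = 14
  21 - 21 = 0
  22 - 21 = 1
  46 - 22 = 24
  51 - 46 = 5
  57 - 51 = 6
  64 - 57 = 7


Delta encoded: [1, 6, 14, 0, 1, 24, 5, 6, 7]


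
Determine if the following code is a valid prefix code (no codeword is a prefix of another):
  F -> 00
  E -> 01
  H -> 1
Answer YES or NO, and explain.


Checking each pair (does one codeword prefix another?):
  F='00' vs E='01': no prefix
  F='00' vs H='1': no prefix
  E='01' vs F='00': no prefix
  E='01' vs H='1': no prefix
  H='1' vs F='00': no prefix
  H='1' vs E='01': no prefix
No violation found over all pairs.

YES -- this is a valid prefix code. No codeword is a prefix of any other codeword.


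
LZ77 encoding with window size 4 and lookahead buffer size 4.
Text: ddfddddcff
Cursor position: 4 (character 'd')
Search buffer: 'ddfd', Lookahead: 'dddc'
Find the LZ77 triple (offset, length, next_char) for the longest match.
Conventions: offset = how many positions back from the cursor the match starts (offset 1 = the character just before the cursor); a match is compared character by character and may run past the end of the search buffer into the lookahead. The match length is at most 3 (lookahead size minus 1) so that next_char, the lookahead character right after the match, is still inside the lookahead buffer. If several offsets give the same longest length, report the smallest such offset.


Try each offset into the search buffer:
  offset=1 (pos 3, char 'd'): match length 3
  offset=2 (pos 2, char 'f'): match length 0
  offset=3 (pos 1, char 'd'): match length 1
  offset=4 (pos 0, char 'd'): match length 2
Longest match has length 3 at offset 1.
next_char = character at position 4 + 3 = 7 -> 'c'

Best match: offset=1, length=3 (matching 'ddd' starting at position 3)
LZ77 triple: (1, 3, 'c')


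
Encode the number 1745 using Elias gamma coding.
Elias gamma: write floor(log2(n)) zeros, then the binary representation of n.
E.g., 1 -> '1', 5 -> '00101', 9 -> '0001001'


num_bits = floor(log2(1745)) + 1 = 11
leading_zeros = num_bits - 1 = 10
binary(1745) = 11011010001

Elias gamma(1745) = '0000000000' + '11011010001' = 000000000011011010001 (21 bits)


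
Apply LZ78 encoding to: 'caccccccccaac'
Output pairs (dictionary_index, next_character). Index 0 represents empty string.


LZ78 encoding steps:
Dictionary: {0: ''}
Step 1: w='' (idx 0), next='c' -> output (0, 'c'), add 'c' as idx 1
Step 2: w='' (idx 0), next='a' -> output (0, 'a'), add 'a' as idx 2
Step 3: w='c' (idx 1), next='c' -> output (1, 'c'), add 'cc' as idx 3
Step 4: w='cc' (idx 3), next='c' -> output (3, 'c'), add 'ccc' as idx 4
Step 5: w='ccc' (idx 4), next='a' -> output (4, 'a'), add 'ccca' as idx 5
Step 6: w='a' (idx 2), next='c' -> output (2, 'c'), add 'ac' as idx 6


Encoded: [(0, 'c'), (0, 'a'), (1, 'c'), (3, 'c'), (4, 'a'), (2, 'c')]


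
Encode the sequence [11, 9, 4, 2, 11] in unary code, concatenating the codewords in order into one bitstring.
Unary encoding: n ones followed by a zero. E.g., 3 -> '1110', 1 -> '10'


Encode each number as n ones followed by a terminating 0:
  11 -> 111111111110 (12 bits)
  9 -> 1111111110 (10 bits)
  4 -> 11110 (5 bits)
  2 -> 110 (3 bits)
  11 -> 111111111110 (12 bits)
Total length = 12 + 10 + 5 + 3 + 12 = 42 bits.

Unary([11, 9, 4, 2, 11]) = 111111111110111111111011110110111111111110 (42 bits)


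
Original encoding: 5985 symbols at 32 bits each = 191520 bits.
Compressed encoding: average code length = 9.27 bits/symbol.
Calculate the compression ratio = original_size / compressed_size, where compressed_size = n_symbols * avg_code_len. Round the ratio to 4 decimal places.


original_size = n_symbols * orig_bits = 5985 * 32 = 191520 bits
compressed_size = n_symbols * avg_code_len = 5985 * 9.27 = 55480.95 bits
ratio = original_size / compressed_size = 191520 / 55480.95 = 3.452

Compression ratio = 3.452


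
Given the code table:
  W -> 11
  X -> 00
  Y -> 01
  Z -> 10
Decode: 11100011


Decoding:
11 -> W
10 -> Z
00 -> X
11 -> W


Result: WZXW


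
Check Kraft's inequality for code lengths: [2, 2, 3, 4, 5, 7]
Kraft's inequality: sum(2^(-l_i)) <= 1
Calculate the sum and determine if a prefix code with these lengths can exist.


Sum = 2^(-2) + 2^(-2) + 2^(-3) + 2^(-4) + 2^(-5) + 2^(-7)
    = 0.25 + 0.25 + 0.125 + 0.0625 + 0.03125 + 0.0078125
    = 93/128 = 0.7265625
Since 0.7265625 <= 1, Kraft's inequality IS satisfied.
A prefix code with these lengths CAN exist.

Kraft sum = 0.7265625. Satisfied.


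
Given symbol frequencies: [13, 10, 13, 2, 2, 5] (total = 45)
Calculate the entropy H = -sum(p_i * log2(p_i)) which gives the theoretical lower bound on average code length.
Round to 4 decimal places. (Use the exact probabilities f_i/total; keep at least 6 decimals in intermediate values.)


Per-symbol terms -p_i * log2(p_i) with p_i = f_i/45:
  p = 13/45 = 0.288889: log2(p) = -1.791413, -p*log2(p) = 0.517519
  p = 10/45 = 0.222222: log2(p) = -2.169925, -p*log2(p) = 0.482206
  p = 13/45 = 0.288889: log2(p) = -1.791413, -p*log2(p) = 0.517519
  p = 2/45 = 0.044444: log2(p) = -4.491853, -p*log2(p) = 0.199638
  p = 2/45 = 0.044444: log2(p) = -4.491853, -p*log2(p) = 0.199638
  p = 5/45 = 0.111111: log2(p) = -3.169925, -p*log2(p) = 0.352214
H = 0.517519 + 0.482206 + 0.517519 + 0.199638 + 0.199638 + 0.352214 = 2.268734

H = 2.2687 bits/symbol


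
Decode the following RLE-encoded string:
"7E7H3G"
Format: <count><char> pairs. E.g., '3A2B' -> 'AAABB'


Expanding each <count><char> pair:
  7E -> 'EEEEEEE'
  7H -> 'HHHHHHH'
  3G -> 'GGG'

Decoded = EEEEEEEHHHHHHHGGG


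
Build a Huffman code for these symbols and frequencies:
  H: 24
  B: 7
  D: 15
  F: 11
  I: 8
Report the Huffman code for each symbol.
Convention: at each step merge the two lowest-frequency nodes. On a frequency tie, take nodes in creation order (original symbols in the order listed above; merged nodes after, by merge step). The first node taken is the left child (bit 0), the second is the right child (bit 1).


Huffman tree construction:
Step 1: Merge B(7) + I(8) = 15
Step 2: Merge F(11) + D(15) = 26
Step 3: Merge (B+I)(15) + H(24) = 39
Step 4: Merge (F+D)(26) + ((B+I)+H)(39) = 65
Read each symbol's code off the tree from the root (left child = 0, right child = 1).

Codes:
  H: 11 (length 2)
  B: 100 (length 3)
  D: 01 (length 2)
  F: 00 (length 2)
  I: 101 (length 3)
Average code length: 145/65 = 2.2308 bits/symbol


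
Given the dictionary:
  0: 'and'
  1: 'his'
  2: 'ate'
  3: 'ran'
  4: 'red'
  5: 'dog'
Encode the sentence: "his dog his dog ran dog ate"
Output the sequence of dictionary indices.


Look up each word in the dictionary:
  'his' -> 1
  'dog' -> 5
  'his' -> 1
  'dog' -> 5
  'ran' -> 3
  'dog' -> 5
  'ate' -> 2

Encoded: [1, 5, 1, 5, 3, 5, 2]


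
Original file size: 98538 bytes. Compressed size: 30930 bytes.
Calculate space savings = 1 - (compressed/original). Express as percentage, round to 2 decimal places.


ratio = compressed/original = 30930/98538 = 0.313889
savings = 1 - ratio = 1 - 0.313889 = 0.686111
as a percentage: 0.686111 * 100 = 68.61%

Space savings = 1 - 30930/98538 = 68.61%


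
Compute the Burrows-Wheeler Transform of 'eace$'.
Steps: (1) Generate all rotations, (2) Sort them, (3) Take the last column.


Rotations (sorted):
  0: $eace -> last char: e
  1: ace$e -> last char: e
  2: ce$ea -> last char: a
  3: e$eac -> last char: c
  4: eace$ -> last char: $


BWT = eeac$


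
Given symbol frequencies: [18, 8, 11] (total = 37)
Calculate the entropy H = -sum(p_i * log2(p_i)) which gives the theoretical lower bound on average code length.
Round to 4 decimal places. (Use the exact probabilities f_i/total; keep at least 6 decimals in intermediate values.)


Per-symbol terms -p_i * log2(p_i) with p_i = f_i/37:
  p = 18/37 = 0.486486: log2(p) = -1.039528, -p*log2(p) = 0.505717
  p = 8/37 = 0.216216: log2(p) = -2.209453, -p*log2(p) = 0.477720
  p = 11/37 = 0.297297: log2(p) = -1.750022, -p*log2(p) = 0.520277
H = 0.505717 + 0.477720 + 0.520277 = 1.503714

H = 1.5037 bits/symbol


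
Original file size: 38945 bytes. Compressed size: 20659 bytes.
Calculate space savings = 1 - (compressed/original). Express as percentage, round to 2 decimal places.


ratio = compressed/original = 20659/38945 = 0.530466
savings = 1 - ratio = 1 - 0.530466 = 0.469534
as a percentage: 0.469534 * 100 = 46.95%

Space savings = 1 - 20659/38945 = 46.95%


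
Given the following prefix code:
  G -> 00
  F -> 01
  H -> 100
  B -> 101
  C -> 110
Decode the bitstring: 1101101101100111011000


Decoding step by step:
Bits 110 -> C
Bits 110 -> C
Bits 110 -> C
Bits 110 -> C
Bits 01 -> F
Bits 110 -> C
Bits 110 -> C
Bits 00 -> G


Decoded message: CCCCFCCG


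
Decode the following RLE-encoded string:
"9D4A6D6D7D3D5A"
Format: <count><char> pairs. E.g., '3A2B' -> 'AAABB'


Expanding each <count><char> pair:
  9D -> 'DDDDDDDDD'
  4A -> 'AAAA'
  6D -> 'DDDDDD'
  6D -> 'DDDDDD'
  7D -> 'DDDDDDD'
  3D -> 'DDD'
  5A -> 'AAAAA'

Decoded = DDDDDDDDDAAAADDDDDDDDDDDDDDDDDDDDDDAAAAA


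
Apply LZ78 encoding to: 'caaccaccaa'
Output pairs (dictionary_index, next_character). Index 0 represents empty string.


LZ78 encoding steps:
Dictionary: {0: ''}
Step 1: w='' (idx 0), next='c' -> output (0, 'c'), add 'c' as idx 1
Step 2: w='' (idx 0), next='a' -> output (0, 'a'), add 'a' as idx 2
Step 3: w='a' (idx 2), next='c' -> output (2, 'c'), add 'ac' as idx 3
Step 4: w='c' (idx 1), next='a' -> output (1, 'a'), add 'ca' as idx 4
Step 5: w='c' (idx 1), next='c' -> output (1, 'c'), add 'cc' as idx 5
Step 6: w='a' (idx 2), next='a' -> output (2, 'a'), add 'aa' as idx 6


Encoded: [(0, 'c'), (0, 'a'), (2, 'c'), (1, 'a'), (1, 'c'), (2, 'a')]


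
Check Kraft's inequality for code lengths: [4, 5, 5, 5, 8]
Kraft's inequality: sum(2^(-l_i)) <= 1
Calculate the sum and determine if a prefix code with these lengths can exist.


Sum = 2^(-4) + 2^(-5) + 2^(-5) + 2^(-5) + 2^(-8)
    = 0.0625 + 0.03125 + 0.03125 + 0.03125 + 0.00390625
    = 41/256 = 0.16015625
Since 0.16015625 <= 1, Kraft's inequality IS satisfied.
A prefix code with these lengths CAN exist.

Kraft sum = 0.16015625. Satisfied.


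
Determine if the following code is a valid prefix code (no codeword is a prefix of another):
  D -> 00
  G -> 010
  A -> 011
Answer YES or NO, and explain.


Checking each pair (does one codeword prefix another?):
  D='00' vs G='010': no prefix
  D='00' vs A='011': no prefix
  G='010' vs D='00': no prefix
  G='010' vs A='011': no prefix
  A='011' vs D='00': no prefix
  A='011' vs G='010': no prefix
No violation found over all pairs.

YES -- this is a valid prefix code. No codeword is a prefix of any other codeword.


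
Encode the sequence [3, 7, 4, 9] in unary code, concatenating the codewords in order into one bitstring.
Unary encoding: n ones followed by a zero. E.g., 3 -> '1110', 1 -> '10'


Encode each number as n ones followed by a terminating 0:
  3 -> 1110 (4 bits)
  7 -> 11111110 (8 bits)
  4 -> 11110 (5 bits)
  9 -> 1111111110 (10 bits)
Total length = 4 + 8 + 5 + 10 = 27 bits.

Unary([3, 7, 4, 9]) = 111011111110111101111111110 (27 bits)


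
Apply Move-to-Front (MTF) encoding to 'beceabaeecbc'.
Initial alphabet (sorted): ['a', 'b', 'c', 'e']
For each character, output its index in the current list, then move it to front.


MTF encoding:
'b': index 1 in ['a', 'b', 'c', 'e'] -> ['b', 'a', 'c', 'e']
'e': index 3 in ['b', 'a', 'c', 'e'] -> ['e', 'b', 'a', 'c']
'c': index 3 in ['e', 'b', 'a', 'c'] -> ['c', 'e', 'b', 'a']
'e': index 1 in ['c', 'e', 'b', 'a'] -> ['e', 'c', 'b', 'a']
'a': index 3 in ['e', 'c', 'b', 'a'] -> ['a', 'e', 'c', 'b']
'b': index 3 in ['a', 'e', 'c', 'b'] -> ['b', 'a', 'e', 'c']
'a': index 1 in ['b', 'a', 'e', 'c'] -> ['a', 'b', 'e', 'c']
'e': index 2 in ['a', 'b', 'e', 'c'] -> ['e', 'a', 'b', 'c']
'e': index 0 in ['e', 'a', 'b', 'c'] -> ['e', 'a', 'b', 'c']
'c': index 3 in ['e', 'a', 'b', 'c'] -> ['c', 'e', 'a', 'b']
'b': index 3 in ['c', 'e', 'a', 'b'] -> ['b', 'c', 'e', 'a']
'c': index 1 in ['b', 'c', 'e', 'a'] -> ['c', 'b', 'e', 'a']


Output: [1, 3, 3, 1, 3, 3, 1, 2, 0, 3, 3, 1]


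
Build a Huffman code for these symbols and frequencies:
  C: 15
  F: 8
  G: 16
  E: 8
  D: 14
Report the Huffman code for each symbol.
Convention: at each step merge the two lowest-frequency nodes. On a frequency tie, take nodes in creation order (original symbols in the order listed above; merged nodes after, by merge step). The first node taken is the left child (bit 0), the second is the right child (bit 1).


Huffman tree construction:
Step 1: Merge F(8) + E(8) = 16
Step 2: Merge D(14) + C(15) = 29
Step 3: Merge G(16) + (F+E)(16) = 32
Step 4: Merge (D+C)(29) + (G+(F+E))(32) = 61
Read each symbol's code off the tree from the root (left child = 0, right child = 1).

Codes:
  C: 01 (length 2)
  F: 110 (length 3)
  G: 10 (length 2)
  E: 111 (length 3)
  D: 00 (length 2)
Average code length: 138/61 = 2.2623 bits/symbol


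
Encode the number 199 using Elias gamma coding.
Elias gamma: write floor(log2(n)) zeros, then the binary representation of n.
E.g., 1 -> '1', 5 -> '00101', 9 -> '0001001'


num_bits = floor(log2(199)) + 1 = 8
leading_zeros = num_bits - 1 = 7
binary(199) = 11000111

Elias gamma(199) = '0000000' + '11000111' = 000000011000111 (15 bits)


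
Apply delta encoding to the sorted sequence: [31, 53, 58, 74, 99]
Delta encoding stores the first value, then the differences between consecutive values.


First value: 31
Deltas:
  53 - 31 = 22
  58 - 53 = 5
  74 - 58 = 16
  99 - 74 = 25


Delta encoded: [31, 22, 5, 16, 25]


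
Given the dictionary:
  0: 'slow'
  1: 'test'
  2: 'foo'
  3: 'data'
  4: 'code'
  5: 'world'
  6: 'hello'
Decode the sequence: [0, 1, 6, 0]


Look up each index in the dictionary:
  0 -> 'slow'
  1 -> 'test'
  6 -> 'hello'
  0 -> 'slow'

Decoded: "slow test hello slow"


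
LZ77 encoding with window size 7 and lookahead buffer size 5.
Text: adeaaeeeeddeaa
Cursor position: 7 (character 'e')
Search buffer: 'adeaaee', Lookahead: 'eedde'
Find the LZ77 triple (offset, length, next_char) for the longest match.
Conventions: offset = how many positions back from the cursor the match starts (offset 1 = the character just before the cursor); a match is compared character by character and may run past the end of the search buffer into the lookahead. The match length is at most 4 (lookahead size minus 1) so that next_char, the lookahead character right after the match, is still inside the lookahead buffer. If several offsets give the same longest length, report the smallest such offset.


Try each offset into the search buffer:
  offset=1 (pos 6, char 'e'): match length 2
  offset=2 (pos 5, char 'e'): match length 2
  offset=3 (pos 4, char 'a'): match length 0
  offset=4 (pos 3, char 'a'): match length 0
  offset=5 (pos 2, char 'e'): match length 1
  offset=6 (pos 1, char 'd'): match length 0
  offset=7 (pos 0, char 'a'): match length 0
Longest match has length 2, found at offsets 1, 2; take the smallest, offset 1.
next_char = character at position 7 + 2 = 9 -> 'd'

Best match: offset=1, length=2 (matching 'ee' starting at position 6)
LZ77 triple: (1, 2, 'd')


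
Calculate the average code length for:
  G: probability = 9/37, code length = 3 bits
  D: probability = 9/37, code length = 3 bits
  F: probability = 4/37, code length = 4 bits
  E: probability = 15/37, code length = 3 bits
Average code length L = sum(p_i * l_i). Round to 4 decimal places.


Weighted contributions p_i * l_i:
  G: (9/37) * 3 = 27/37
  D: (9/37) * 3 = 27/37
  F: (4/37) * 4 = 16/37
  E: (15/37) * 3 = 45/37
Sum = (27 + 27 + 16 + 45)/37 = 115/37

L = 115/37 = 3.1081 bits/symbol


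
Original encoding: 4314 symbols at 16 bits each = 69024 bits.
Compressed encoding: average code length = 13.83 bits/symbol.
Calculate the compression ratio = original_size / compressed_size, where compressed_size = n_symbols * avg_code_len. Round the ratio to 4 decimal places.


original_size = n_symbols * orig_bits = 4314 * 16 = 69024 bits
compressed_size = n_symbols * avg_code_len = 4314 * 13.83 = 59662.62 bits
ratio = original_size / compressed_size = 69024 / 59662.62 = 1.1569

Compression ratio = 1.1569


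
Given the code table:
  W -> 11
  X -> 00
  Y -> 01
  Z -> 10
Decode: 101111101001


Decoding:
10 -> Z
11 -> W
11 -> W
10 -> Z
10 -> Z
01 -> Y


Result: ZWWZZY


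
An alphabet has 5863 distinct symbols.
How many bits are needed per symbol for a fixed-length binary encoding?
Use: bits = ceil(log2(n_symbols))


log2(5863) = 12.5174
Bracket: 2^12 = 4096 < 5863 <= 2^13 = 8192
So ceil(log2(5863)) = 13

bits = ceil(log2(5863)) = ceil(12.5174) = 13 bits


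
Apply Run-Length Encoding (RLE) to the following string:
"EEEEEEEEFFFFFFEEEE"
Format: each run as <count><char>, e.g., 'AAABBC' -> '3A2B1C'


Scanning runs left to right:
  i=0: run of 'E' x 8 -> '8E'
  i=8: run of 'F' x 6 -> '6F'
  i=14: run of 'E' x 4 -> '4E'

RLE = 8E6F4E


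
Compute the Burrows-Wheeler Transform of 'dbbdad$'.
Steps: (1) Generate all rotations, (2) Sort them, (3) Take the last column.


Rotations (sorted):
  0: $dbbdad -> last char: d
  1: ad$dbbd -> last char: d
  2: bbdad$d -> last char: d
  3: bdad$db -> last char: b
  4: d$dbbda -> last char: a
  5: dad$dbb -> last char: b
  6: dbbdad$ -> last char: $


BWT = dddbab$


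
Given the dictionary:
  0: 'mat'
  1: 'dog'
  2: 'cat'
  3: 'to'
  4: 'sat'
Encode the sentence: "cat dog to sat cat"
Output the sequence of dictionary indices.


Look up each word in the dictionary:
  'cat' -> 2
  'dog' -> 1
  'to' -> 3
  'sat' -> 4
  'cat' -> 2

Encoded: [2, 1, 3, 4, 2]


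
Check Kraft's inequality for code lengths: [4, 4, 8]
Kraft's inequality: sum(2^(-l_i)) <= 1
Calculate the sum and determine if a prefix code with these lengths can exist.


Sum = 2^(-4) + 2^(-4) + 2^(-8)
    = 0.0625 + 0.0625 + 0.00390625
    = 33/256 = 0.12890625
Since 0.12890625 <= 1, Kraft's inequality IS satisfied.
A prefix code with these lengths CAN exist.

Kraft sum = 0.12890625. Satisfied.


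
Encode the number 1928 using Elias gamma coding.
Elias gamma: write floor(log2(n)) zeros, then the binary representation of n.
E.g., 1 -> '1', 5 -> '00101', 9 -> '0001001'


num_bits = floor(log2(1928)) + 1 = 11
leading_zeros = num_bits - 1 = 10
binary(1928) = 11110001000

Elias gamma(1928) = '0000000000' + '11110001000' = 000000000011110001000 (21 bits)


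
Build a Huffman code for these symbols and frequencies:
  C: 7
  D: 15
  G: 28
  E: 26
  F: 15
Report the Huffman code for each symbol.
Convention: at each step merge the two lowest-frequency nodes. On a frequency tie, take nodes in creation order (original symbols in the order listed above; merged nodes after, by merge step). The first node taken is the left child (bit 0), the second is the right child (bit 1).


Huffman tree construction:
Step 1: Merge C(7) + D(15) = 22
Step 2: Merge F(15) + (C+D)(22) = 37
Step 3: Merge E(26) + G(28) = 54
Step 4: Merge (F+(C+D))(37) + (E+G)(54) = 91
Read each symbol's code off the tree from the root (left child = 0, right child = 1).

Codes:
  C: 010 (length 3)
  D: 011 (length 3)
  G: 11 (length 2)
  E: 10 (length 2)
  F: 00 (length 2)
Average code length: 204/91 = 2.2418 bits/symbol


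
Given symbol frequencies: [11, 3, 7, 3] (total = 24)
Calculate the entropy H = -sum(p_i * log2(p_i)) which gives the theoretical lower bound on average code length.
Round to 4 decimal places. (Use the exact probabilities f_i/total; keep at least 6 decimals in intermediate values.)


Per-symbol terms -p_i * log2(p_i) with p_i = f_i/24:
  p = 11/24 = 0.458333: log2(p) = -1.125531, -p*log2(p) = 0.515868
  p = 3/24 = 0.125000: log2(p) = -3.000000, -p*log2(p) = 0.375000
  p = 7/24 = 0.291667: log2(p) = -1.777608, -p*log2(p) = 0.518469
  p = 3/24 = 0.125000: log2(p) = -3.000000, -p*log2(p) = 0.375000
H = 0.515868 + 0.375000 + 0.518469 + 0.375000 = 1.784337

H = 1.7843 bits/symbol


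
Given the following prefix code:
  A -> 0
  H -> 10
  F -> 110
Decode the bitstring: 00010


Decoding step by step:
Bits 0 -> A
Bits 0 -> A
Bits 0 -> A
Bits 10 -> H


Decoded message: AAAH


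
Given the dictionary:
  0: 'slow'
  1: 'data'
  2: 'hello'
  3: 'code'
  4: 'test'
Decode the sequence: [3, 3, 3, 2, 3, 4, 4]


Look up each index in the dictionary:
  3 -> 'code'
  3 -> 'code'
  3 -> 'code'
  2 -> 'hello'
  3 -> 'code'
  4 -> 'test'
  4 -> 'test'

Decoded: "code code code hello code test test"


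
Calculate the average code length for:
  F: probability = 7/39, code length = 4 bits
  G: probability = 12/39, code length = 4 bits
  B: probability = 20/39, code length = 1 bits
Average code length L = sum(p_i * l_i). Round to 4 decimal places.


Weighted contributions p_i * l_i:
  F: (7/39) * 4 = 28/39
  G: (12/39) * 4 = 48/39
  B: (20/39) * 1 = 20/39
Sum = (28 + 48 + 20)/39 = 96/39

L = 96/39 = 2.4615 bits/symbol


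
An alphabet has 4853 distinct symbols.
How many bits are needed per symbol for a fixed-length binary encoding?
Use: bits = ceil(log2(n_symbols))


log2(4853) = 12.2447
Bracket: 2^12 = 4096 < 4853 <= 2^13 = 8192
So ceil(log2(4853)) = 13

bits = ceil(log2(4853)) = ceil(12.2447) = 13 bits


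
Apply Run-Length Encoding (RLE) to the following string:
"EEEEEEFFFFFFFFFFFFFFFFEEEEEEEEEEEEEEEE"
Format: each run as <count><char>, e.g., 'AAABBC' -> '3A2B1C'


Scanning runs left to right:
  i=0: run of 'E' x 6 -> '6E'
  i=6: run of 'F' x 16 -> '16F'
  i=22: run of 'E' x 16 -> '16E'

RLE = 6E16F16E


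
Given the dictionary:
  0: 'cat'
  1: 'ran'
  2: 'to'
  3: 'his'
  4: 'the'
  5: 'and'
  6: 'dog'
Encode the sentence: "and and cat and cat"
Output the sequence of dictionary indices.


Look up each word in the dictionary:
  'and' -> 5
  'and' -> 5
  'cat' -> 0
  'and' -> 5
  'cat' -> 0

Encoded: [5, 5, 0, 5, 0]


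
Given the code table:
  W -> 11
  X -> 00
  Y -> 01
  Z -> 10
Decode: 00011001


Decoding:
00 -> X
01 -> Y
10 -> Z
01 -> Y


Result: XYZY


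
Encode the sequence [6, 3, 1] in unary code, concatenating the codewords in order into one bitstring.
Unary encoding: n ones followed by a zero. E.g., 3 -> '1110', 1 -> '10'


Encode each number as n ones followed by a terminating 0:
  6 -> 1111110 (7 bits)
  3 -> 1110 (4 bits)
  1 -> 10 (2 bits)
Total length = 7 + 4 + 2 = 13 bits.

Unary([6, 3, 1]) = 1111110111010 (13 bits)


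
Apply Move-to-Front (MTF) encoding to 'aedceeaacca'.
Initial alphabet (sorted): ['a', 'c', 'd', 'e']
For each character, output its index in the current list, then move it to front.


MTF encoding:
'a': index 0 in ['a', 'c', 'd', 'e'] -> ['a', 'c', 'd', 'e']
'e': index 3 in ['a', 'c', 'd', 'e'] -> ['e', 'a', 'c', 'd']
'd': index 3 in ['e', 'a', 'c', 'd'] -> ['d', 'e', 'a', 'c']
'c': index 3 in ['d', 'e', 'a', 'c'] -> ['c', 'd', 'e', 'a']
'e': index 2 in ['c', 'd', 'e', 'a'] -> ['e', 'c', 'd', 'a']
'e': index 0 in ['e', 'c', 'd', 'a'] -> ['e', 'c', 'd', 'a']
'a': index 3 in ['e', 'c', 'd', 'a'] -> ['a', 'e', 'c', 'd']
'a': index 0 in ['a', 'e', 'c', 'd'] -> ['a', 'e', 'c', 'd']
'c': index 2 in ['a', 'e', 'c', 'd'] -> ['c', 'a', 'e', 'd']
'c': index 0 in ['c', 'a', 'e', 'd'] -> ['c', 'a', 'e', 'd']
'a': index 1 in ['c', 'a', 'e', 'd'] -> ['a', 'c', 'e', 'd']


Output: [0, 3, 3, 3, 2, 0, 3, 0, 2, 0, 1]


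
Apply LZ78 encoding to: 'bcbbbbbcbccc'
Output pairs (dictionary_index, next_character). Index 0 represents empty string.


LZ78 encoding steps:
Dictionary: {0: ''}
Step 1: w='' (idx 0), next='b' -> output (0, 'b'), add 'b' as idx 1
Step 2: w='' (idx 0), next='c' -> output (0, 'c'), add 'c' as idx 2
Step 3: w='b' (idx 1), next='b' -> output (1, 'b'), add 'bb' as idx 3
Step 4: w='bb' (idx 3), next='b' -> output (3, 'b'), add 'bbb' as idx 4
Step 5: w='c' (idx 2), next='b' -> output (2, 'b'), add 'cb' as idx 5
Step 6: w='c' (idx 2), next='c' -> output (2, 'c'), add 'cc' as idx 6
Step 7: w='c' (idx 2), end of input -> output (2, '')


Encoded: [(0, 'b'), (0, 'c'), (1, 'b'), (3, 'b'), (2, 'b'), (2, 'c'), (2, '')]


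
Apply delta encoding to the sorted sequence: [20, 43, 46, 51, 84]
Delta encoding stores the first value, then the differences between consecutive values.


First value: 20
Deltas:
  43 - 20 = 23
  46 - 43 = 3
  51 - 46 = 5
  84 - 51 = 33


Delta encoded: [20, 23, 3, 5, 33]


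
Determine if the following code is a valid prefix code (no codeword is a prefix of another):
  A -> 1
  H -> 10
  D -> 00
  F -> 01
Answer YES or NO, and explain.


Checking each pair (does one codeword prefix another?):
  A='1' vs H='10': prefix -- VIOLATION

NO -- this is NOT a valid prefix code. A (1) is a prefix of H (10).


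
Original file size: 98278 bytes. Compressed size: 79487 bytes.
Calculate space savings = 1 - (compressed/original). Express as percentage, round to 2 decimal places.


ratio = compressed/original = 79487/98278 = 0.808797
savings = 1 - ratio = 1 - 0.808797 = 0.191203
as a percentage: 0.191203 * 100 = 19.12%

Space savings = 1 - 79487/98278 = 19.12%


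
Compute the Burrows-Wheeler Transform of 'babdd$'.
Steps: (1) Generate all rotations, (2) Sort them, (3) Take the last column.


Rotations (sorted):
  0: $babdd -> last char: d
  1: abdd$b -> last char: b
  2: babdd$ -> last char: $
  3: bdd$ba -> last char: a
  4: d$babd -> last char: d
  5: dd$bab -> last char: b


BWT = db$adb


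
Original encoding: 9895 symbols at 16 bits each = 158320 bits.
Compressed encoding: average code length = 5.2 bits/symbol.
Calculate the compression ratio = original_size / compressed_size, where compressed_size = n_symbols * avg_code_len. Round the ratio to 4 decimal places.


original_size = n_symbols * orig_bits = 9895 * 16 = 158320 bits
compressed_size = n_symbols * avg_code_len = 9895 * 5.2 = 51454.0 bits
ratio = original_size / compressed_size = 158320 / 51454.0 = 3.0769

Compression ratio = 3.0769


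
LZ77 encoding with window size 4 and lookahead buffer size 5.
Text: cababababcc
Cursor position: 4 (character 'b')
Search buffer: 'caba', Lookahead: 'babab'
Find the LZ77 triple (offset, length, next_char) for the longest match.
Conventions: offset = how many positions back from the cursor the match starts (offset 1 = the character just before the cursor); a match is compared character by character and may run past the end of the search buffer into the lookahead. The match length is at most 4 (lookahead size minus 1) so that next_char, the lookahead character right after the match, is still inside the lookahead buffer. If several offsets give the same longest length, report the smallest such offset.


Try each offset into the search buffer:
  offset=1 (pos 3, char 'a'): match length 0
  offset=2 (pos 2, char 'b'): match length 4
  offset=3 (pos 1, char 'a'): match length 0
  offset=4 (pos 0, char 'c'): match length 0
Longest match has length 4 at offset 2.
next_char = character at position 4 + 4 = 8 -> 'b'

Best match: offset=2, length=4 (matching 'baba' starting at position 2)
LZ77 triple: (2, 4, 'b')


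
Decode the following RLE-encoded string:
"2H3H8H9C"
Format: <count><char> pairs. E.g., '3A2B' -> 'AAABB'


Expanding each <count><char> pair:
  2H -> 'HH'
  3H -> 'HHH'
  8H -> 'HHHHHHHH'
  9C -> 'CCCCCCCCC'

Decoded = HHHHHHHHHHHHHCCCCCCCCC


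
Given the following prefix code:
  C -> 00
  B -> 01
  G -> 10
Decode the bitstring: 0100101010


Decoding step by step:
Bits 01 -> B
Bits 00 -> C
Bits 10 -> G
Bits 10 -> G
Bits 10 -> G


Decoded message: BCGGG


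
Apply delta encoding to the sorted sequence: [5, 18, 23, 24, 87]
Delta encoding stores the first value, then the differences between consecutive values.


First value: 5
Deltas:
  18 - 5 = 13
  23 - 18 = 5
  24 - 23 = 1
  87 - 24 = 63


Delta encoded: [5, 13, 5, 1, 63]


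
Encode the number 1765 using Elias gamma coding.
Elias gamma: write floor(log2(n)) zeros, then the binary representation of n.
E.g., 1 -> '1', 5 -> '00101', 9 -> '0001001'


num_bits = floor(log2(1765)) + 1 = 11
leading_zeros = num_bits - 1 = 10
binary(1765) = 11011100101

Elias gamma(1765) = '0000000000' + '11011100101' = 000000000011011100101 (21 bits)


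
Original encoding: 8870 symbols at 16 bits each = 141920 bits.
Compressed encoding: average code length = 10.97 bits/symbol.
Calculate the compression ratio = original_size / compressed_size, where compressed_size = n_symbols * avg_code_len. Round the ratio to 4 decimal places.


original_size = n_symbols * orig_bits = 8870 * 16 = 141920 bits
compressed_size = n_symbols * avg_code_len = 8870 * 10.97 = 97303.9 bits
ratio = original_size / compressed_size = 141920 / 97303.9 = 1.4585

Compression ratio = 1.4585


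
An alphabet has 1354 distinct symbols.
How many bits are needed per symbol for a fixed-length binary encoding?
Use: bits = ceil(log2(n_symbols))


log2(1354) = 10.403
Bracket: 2^10 = 1024 < 1354 <= 2^11 = 2048
So ceil(log2(1354)) = 11

bits = ceil(log2(1354)) = ceil(10.403) = 11 bits


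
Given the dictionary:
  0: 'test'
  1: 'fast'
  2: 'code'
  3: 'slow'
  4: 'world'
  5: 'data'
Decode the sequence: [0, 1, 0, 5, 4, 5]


Look up each index in the dictionary:
  0 -> 'test'
  1 -> 'fast'
  0 -> 'test'
  5 -> 'data'
  4 -> 'world'
  5 -> 'data'

Decoded: "test fast test data world data"


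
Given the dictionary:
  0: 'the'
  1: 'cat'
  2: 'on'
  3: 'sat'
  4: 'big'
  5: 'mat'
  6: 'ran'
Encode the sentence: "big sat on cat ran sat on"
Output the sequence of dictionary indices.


Look up each word in the dictionary:
  'big' -> 4
  'sat' -> 3
  'on' -> 2
  'cat' -> 1
  'ran' -> 6
  'sat' -> 3
  'on' -> 2

Encoded: [4, 3, 2, 1, 6, 3, 2]


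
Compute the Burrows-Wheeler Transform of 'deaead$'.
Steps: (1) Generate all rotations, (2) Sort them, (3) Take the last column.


Rotations (sorted):
  0: $deaead -> last char: d
  1: ad$deae -> last char: e
  2: aead$de -> last char: e
  3: d$deaea -> last char: a
  4: deaead$ -> last char: $
  5: ead$dea -> last char: a
  6: eaead$d -> last char: d


BWT = deea$ad


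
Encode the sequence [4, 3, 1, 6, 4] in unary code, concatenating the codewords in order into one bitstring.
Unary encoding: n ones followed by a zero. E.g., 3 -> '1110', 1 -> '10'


Encode each number as n ones followed by a terminating 0:
  4 -> 11110 (5 bits)
  3 -> 1110 (4 bits)
  1 -> 10 (2 bits)
  6 -> 1111110 (7 bits)
  4 -> 11110 (5 bits)
Total length = 5 + 4 + 2 + 7 + 5 = 23 bits.

Unary([4, 3, 1, 6, 4]) = 11110111010111111011110 (23 bits)


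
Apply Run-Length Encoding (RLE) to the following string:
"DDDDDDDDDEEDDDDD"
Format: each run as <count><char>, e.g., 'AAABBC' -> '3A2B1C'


Scanning runs left to right:
  i=0: run of 'D' x 9 -> '9D'
  i=9: run of 'E' x 2 -> '2E'
  i=11: run of 'D' x 5 -> '5D'

RLE = 9D2E5D


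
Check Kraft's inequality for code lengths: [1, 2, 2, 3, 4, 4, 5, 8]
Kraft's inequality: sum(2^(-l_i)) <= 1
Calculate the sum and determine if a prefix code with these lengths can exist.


Sum = 2^(-1) + 2^(-2) + 2^(-2) + 2^(-3) + 2^(-4) + 2^(-4) + 2^(-5) + 2^(-8)
    = 0.5 + 0.25 + 0.25 + 0.125 + 0.0625 + 0.0625 + 0.03125 + 0.00390625
    = 329/256 = 1.28515625
Since 1.28515625 > 1, Kraft's inequality is NOT satisfied.
A prefix code with these lengths CANNOT exist.

Kraft sum = 1.28515625. Not satisfied.


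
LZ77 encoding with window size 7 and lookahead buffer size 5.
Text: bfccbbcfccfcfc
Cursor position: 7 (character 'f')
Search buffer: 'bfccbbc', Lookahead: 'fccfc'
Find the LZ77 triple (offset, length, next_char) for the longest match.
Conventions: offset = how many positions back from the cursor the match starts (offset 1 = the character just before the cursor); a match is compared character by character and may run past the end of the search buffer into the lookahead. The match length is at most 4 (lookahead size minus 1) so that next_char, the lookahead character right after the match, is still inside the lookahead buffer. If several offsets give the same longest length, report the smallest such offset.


Try each offset into the search buffer:
  offset=1 (pos 6, char 'c'): match length 0
  offset=2 (pos 5, char 'b'): match length 0
  offset=3 (pos 4, char 'b'): match length 0
  offset=4 (pos 3, char 'c'): match length 0
  offset=5 (pos 2, char 'c'): match length 0
  offset=6 (pos 1, char 'f'): match length 3
  offset=7 (pos 0, char 'b'): match length 0
Longest match has length 3 at offset 6.
next_char = character at position 7 + 3 = 10 -> 'f'

Best match: offset=6, length=3 (matching 'fcc' starting at position 1)
LZ77 triple: (6, 3, 'f')


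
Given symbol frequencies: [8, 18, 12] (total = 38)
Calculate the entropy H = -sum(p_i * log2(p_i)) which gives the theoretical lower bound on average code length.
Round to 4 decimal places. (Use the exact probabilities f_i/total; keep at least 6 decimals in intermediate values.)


Per-symbol terms -p_i * log2(p_i) with p_i = f_i/38:
  p = 8/38 = 0.210526: log2(p) = -2.247928, -p*log2(p) = 0.473248
  p = 18/38 = 0.473684: log2(p) = -1.078003, -p*log2(p) = 0.510633
  p = 12/38 = 0.315789: log2(p) = -1.662965, -p*log2(p) = 0.525147
H = 0.473248 + 0.510633 + 0.525147 = 1.509028

H = 1.509 bits/symbol


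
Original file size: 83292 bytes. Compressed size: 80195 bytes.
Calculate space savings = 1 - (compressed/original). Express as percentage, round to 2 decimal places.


ratio = compressed/original = 80195/83292 = 0.962818
savings = 1 - ratio = 1 - 0.962818 = 0.037182
as a percentage: 0.037182 * 100 = 3.72%

Space savings = 1 - 80195/83292 = 3.72%


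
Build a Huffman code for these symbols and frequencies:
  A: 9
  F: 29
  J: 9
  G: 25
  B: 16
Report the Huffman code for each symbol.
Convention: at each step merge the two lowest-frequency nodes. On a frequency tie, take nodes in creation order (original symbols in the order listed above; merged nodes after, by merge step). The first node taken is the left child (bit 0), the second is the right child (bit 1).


Huffman tree construction:
Step 1: Merge A(9) + J(9) = 18
Step 2: Merge B(16) + (A+J)(18) = 34
Step 3: Merge G(25) + F(29) = 54
Step 4: Merge (B+(A+J))(34) + (G+F)(54) = 88
Read each symbol's code off the tree from the root (left child = 0, right child = 1).

Codes:
  A: 010 (length 3)
  F: 11 (length 2)
  J: 011 (length 3)
  G: 10 (length 2)
  B: 00 (length 2)
Average code length: 194/88 = 2.2045 bits/symbol


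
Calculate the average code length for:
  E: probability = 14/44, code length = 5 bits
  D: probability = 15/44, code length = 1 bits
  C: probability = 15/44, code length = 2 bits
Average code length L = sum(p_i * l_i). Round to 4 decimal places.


Weighted contributions p_i * l_i:
  E: (14/44) * 5 = 70/44
  D: (15/44) * 1 = 15/44
  C: (15/44) * 2 = 30/44
Sum = (70 + 15 + 30)/44 = 115/44

L = 115/44 = 2.6136 bits/symbol


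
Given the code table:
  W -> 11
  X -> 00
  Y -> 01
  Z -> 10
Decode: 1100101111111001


Decoding:
11 -> W
00 -> X
10 -> Z
11 -> W
11 -> W
11 -> W
10 -> Z
01 -> Y


Result: WXZWWWZY


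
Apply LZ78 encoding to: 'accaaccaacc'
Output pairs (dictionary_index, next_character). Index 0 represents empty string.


LZ78 encoding steps:
Dictionary: {0: ''}
Step 1: w='' (idx 0), next='a' -> output (0, 'a'), add 'a' as idx 1
Step 2: w='' (idx 0), next='c' -> output (0, 'c'), add 'c' as idx 2
Step 3: w='c' (idx 2), next='a' -> output (2, 'a'), add 'ca' as idx 3
Step 4: w='a' (idx 1), next='c' -> output (1, 'c'), add 'ac' as idx 4
Step 5: w='ca' (idx 3), next='a' -> output (3, 'a'), add 'caa' as idx 5
Step 6: w='c' (idx 2), next='c' -> output (2, 'c'), add 'cc' as idx 6


Encoded: [(0, 'a'), (0, 'c'), (2, 'a'), (1, 'c'), (3, 'a'), (2, 'c')]


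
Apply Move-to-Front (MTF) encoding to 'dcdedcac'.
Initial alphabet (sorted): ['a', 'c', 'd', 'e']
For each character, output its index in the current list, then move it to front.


MTF encoding:
'd': index 2 in ['a', 'c', 'd', 'e'] -> ['d', 'a', 'c', 'e']
'c': index 2 in ['d', 'a', 'c', 'e'] -> ['c', 'd', 'a', 'e']
'd': index 1 in ['c', 'd', 'a', 'e'] -> ['d', 'c', 'a', 'e']
'e': index 3 in ['d', 'c', 'a', 'e'] -> ['e', 'd', 'c', 'a']
'd': index 1 in ['e', 'd', 'c', 'a'] -> ['d', 'e', 'c', 'a']
'c': index 2 in ['d', 'e', 'c', 'a'] -> ['c', 'd', 'e', 'a']
'a': index 3 in ['c', 'd', 'e', 'a'] -> ['a', 'c', 'd', 'e']
'c': index 1 in ['a', 'c', 'd', 'e'] -> ['c', 'a', 'd', 'e']


Output: [2, 2, 1, 3, 1, 2, 3, 1]


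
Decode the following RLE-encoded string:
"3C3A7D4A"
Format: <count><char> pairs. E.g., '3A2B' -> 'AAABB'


Expanding each <count><char> pair:
  3C -> 'CCC'
  3A -> 'AAA'
  7D -> 'DDDDDDD'
  4A -> 'AAAA'

Decoded = CCCAAADDDDDDDAAAA


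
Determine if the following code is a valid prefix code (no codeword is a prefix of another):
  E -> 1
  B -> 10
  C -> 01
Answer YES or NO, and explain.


Checking each pair (does one codeword prefix another?):
  E='1' vs B='10': prefix -- VIOLATION

NO -- this is NOT a valid prefix code. E (1) is a prefix of B (10).


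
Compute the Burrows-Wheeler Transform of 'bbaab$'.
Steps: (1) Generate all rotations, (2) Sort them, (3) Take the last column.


Rotations (sorted):
  0: $bbaab -> last char: b
  1: aab$bb -> last char: b
  2: ab$bba -> last char: a
  3: b$bbaa -> last char: a
  4: baab$b -> last char: b
  5: bbaab$ -> last char: $


BWT = bbaab$
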